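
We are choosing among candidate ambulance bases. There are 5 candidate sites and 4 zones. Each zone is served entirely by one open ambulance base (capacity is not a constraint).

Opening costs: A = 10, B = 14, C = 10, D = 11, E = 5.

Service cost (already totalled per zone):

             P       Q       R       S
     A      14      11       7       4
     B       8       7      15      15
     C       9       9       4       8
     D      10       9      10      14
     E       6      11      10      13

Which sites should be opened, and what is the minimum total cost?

For any fixed open set, each zone goes to its cheapest open site; total = fixed + service.
{C}: P→C 9, Q→C 9, R→C 4, S→C 8. Service 30; fixed 10; total 40.
{C, E}: P→E 6, Q→C 9, R→C 4, S→C 8. Service 27; fixed 15; total 42.
{A, E}: service 28 + fixed 15 = 43
{A, B, C, D, E}: service 21 + fixed 50 = 71
No other subset beats 40.

Open C only; minimum total cost 40.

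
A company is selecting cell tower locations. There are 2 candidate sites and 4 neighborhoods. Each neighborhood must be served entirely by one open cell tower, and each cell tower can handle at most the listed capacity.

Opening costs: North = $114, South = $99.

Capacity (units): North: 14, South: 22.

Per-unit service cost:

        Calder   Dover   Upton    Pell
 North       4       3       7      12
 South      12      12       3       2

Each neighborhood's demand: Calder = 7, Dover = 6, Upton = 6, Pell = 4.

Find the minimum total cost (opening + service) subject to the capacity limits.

Minimum total cost: 285

Open {North, South}: Calder→North 4·7=28, Dover→North 3·6=18, Upton→South 3·6=18, Pell→South 2·4=8.
Loads: North carries 13/14, South carries 10/22. Service 72; fixed 213; total 285.
Next best feasible plan costs 339.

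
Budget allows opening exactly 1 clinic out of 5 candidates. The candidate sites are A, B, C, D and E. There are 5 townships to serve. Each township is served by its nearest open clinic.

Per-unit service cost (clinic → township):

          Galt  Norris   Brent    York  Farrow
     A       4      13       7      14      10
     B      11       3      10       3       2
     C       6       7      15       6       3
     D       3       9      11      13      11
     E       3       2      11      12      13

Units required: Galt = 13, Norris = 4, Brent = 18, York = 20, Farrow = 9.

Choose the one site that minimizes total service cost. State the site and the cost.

Choose B only; total service cost 413.

With exactly 1 open, each township uses its cheapest among the chosen.
{B}: Galt→B 11·13=143, Norris→B 3·4=12, Brent→B 10·18=180, York→B 3·20=60, Farrow→B 2·9=18. Service cost 413.
{C}: service cost 523
{A}: service cost 600
Among all 5 size-1 choices, {B} is lowest.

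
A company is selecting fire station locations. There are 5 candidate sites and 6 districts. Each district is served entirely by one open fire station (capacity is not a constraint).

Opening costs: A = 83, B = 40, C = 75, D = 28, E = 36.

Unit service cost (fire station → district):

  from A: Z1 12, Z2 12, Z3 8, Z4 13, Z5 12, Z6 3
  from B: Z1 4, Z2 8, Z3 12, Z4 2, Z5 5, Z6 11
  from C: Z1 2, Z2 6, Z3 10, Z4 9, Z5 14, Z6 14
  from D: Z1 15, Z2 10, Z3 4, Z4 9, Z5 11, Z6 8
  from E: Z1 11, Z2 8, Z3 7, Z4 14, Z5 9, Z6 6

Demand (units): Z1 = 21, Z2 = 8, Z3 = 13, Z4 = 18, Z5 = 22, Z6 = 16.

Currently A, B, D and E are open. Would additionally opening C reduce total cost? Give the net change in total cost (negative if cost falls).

No — net change +17 (cost rises by 17).

Current service cost with {A, B, D, E}: 394.
Adding C: each district re-picks its cheapest; new service cost 336, saving 58.
Extra fixed cost: 75. Net change = 75 − 58 = 17.
(Totals: 581 → 598.)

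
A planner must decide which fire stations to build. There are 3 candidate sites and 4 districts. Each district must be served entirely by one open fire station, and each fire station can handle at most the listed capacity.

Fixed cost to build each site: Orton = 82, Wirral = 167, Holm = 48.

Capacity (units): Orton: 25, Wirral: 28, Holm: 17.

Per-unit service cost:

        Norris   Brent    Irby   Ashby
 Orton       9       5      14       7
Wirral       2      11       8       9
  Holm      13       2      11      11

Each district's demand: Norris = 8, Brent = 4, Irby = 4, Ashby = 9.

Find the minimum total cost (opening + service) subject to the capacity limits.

Minimum total cost: 293

Open {Orton}: Norris→Orton 9·8=72, Brent→Orton 5·4=20, Irby→Orton 14·4=56, Ashby→Orton 7·9=63.
Loads: Orton carries 25/25. Service 211; fixed 82; total 293.
Next best feasible plan costs 317.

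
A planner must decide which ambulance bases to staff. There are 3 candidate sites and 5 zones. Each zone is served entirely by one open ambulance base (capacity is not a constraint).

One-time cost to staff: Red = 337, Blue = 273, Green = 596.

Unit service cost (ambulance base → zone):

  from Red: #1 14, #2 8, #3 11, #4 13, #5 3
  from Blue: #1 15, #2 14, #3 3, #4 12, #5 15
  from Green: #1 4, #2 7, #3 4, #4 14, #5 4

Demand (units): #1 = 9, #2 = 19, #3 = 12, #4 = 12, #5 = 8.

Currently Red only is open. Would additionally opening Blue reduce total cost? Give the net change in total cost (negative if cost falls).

No — net change +165 (cost rises by 165).

Current service cost with {Red}: 590.
Adding Blue: each zone re-picks its cheapest; new service cost 482, saving 108.
Extra fixed cost: 273. Net change = 273 − 108 = 165.
(Totals: 927 → 1092.)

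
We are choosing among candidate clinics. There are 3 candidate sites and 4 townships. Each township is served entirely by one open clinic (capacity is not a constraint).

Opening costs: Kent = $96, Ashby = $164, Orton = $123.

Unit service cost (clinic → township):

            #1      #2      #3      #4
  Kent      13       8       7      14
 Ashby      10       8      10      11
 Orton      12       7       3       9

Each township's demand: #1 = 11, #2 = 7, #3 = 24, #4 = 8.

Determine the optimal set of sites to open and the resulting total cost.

Open Orton only; minimum total cost 448.

For any fixed open set, each township goes to its cheapest open site; total = fixed + service.
{Orton}: #1→Orton 12·11=132, #2→Orton 7·7=49, #3→Orton 3·24=72, #4→Orton 9·8=72. Service 325; fixed 123; total 448.
{Kent, Orton}: service 325 + fixed 219 = 544
{Kent}: service 479 + fixed 96 = 575
{Kent, Ashby, Orton}: #1→Ashby 10·11=110, #2→Orton 7·7=49, #3→Orton 3·24=72, #4→Orton 9·8=72. Service 303; fixed 383; total 686.
No other subset beats 448.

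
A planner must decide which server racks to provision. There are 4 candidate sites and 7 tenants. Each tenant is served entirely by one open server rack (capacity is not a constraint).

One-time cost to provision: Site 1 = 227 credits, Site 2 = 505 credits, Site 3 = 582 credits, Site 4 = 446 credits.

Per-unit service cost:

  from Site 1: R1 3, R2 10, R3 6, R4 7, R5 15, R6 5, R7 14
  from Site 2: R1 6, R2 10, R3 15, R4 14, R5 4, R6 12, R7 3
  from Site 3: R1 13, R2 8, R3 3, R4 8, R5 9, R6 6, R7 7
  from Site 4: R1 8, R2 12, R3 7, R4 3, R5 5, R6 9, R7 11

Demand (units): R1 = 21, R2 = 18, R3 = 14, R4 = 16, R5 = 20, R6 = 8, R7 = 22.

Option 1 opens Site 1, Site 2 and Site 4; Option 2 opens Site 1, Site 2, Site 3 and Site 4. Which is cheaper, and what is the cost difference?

Option 1 is cheaper by 504.

Option 1: {Site 1, Site 2, Site 4}: R1→Site 1 3·21=63, R2→Site 1 10·18=180, R3→Site 1 6·14=84, R4→Site 4 3·16=48, R5→Site 2 4·20=80, R6→Site 1 5·8=40, R7→Site 2 3·22=66. Service 561; fixed 1178; total 1739.
Option 2: {Site 1, Site 2, Site 3, Site 4}: R1→Site 1 3·21=63, R2→Site 3 8·18=144, R3→Site 3 3·14=42, R4→Site 4 3·16=48, R5→Site 2 4·20=80, R6→Site 1 5·8=40, R7→Site 2 3·22=66. Service 483; fixed 1760; total 2243.
Difference: |1739 − 2243| = 504.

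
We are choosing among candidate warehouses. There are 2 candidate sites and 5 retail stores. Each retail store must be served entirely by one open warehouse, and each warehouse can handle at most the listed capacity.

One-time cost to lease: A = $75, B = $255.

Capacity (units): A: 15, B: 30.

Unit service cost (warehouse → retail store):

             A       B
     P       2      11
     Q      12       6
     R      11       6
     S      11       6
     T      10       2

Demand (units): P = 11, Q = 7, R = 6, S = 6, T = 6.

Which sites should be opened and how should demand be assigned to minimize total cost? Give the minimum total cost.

Open {A, B}: P→A 2·11=22, Q→B 6·7=42, R→B 6·6=36, S→B 6·6=36, T→B 2·6=12.
Loads: A carries 11/15, B carries 25/30. Service 148; fixed 330; total 478.
Next best feasible plan costs 607.

Minimum total cost: 478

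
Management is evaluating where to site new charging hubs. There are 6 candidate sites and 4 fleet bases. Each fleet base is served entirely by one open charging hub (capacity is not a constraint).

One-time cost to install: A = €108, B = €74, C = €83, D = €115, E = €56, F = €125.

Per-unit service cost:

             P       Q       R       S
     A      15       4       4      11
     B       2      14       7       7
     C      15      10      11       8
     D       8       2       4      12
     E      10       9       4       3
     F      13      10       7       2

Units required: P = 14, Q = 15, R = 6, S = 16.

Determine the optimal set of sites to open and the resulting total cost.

Open B and E; minimum total cost 365.

For any fixed open set, each fleet base goes to its cheapest open site; total = fixed + service.
{B, E}: P→B 2·14=28, Q→E 9·15=135, R→E 4·6=24, S→E 3·16=48. Service 235; fixed 130; total 365.
{B, D, E}: service 130 + fixed 245 = 375
{B, D}: P→B 2·14=28, Q→D 2·15=30, R→D 4·6=24, S→B 7·16=112. Service 194; fixed 189; total 383.
{A, B, C, D, E, F}: service 114 + fixed 561 = 675
No other subset beats 365.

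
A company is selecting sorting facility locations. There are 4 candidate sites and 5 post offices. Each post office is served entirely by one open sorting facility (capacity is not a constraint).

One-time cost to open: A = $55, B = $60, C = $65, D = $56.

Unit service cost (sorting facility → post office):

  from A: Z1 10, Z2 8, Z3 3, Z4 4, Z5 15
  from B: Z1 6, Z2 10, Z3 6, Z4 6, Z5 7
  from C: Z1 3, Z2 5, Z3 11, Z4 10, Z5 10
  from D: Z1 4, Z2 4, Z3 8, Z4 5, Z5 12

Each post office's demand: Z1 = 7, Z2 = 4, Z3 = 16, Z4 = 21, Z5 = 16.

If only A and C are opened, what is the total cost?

Total cost: 453

Each post office is assigned to its cheapest site among the open ones.
{A, C}: Z1→C 3·7=21, Z2→C 5·4=20, Z3→A 3·16=48, Z4→A 4·21=84, Z5→C 10·16=160. Service 333; fixed 120; total 453.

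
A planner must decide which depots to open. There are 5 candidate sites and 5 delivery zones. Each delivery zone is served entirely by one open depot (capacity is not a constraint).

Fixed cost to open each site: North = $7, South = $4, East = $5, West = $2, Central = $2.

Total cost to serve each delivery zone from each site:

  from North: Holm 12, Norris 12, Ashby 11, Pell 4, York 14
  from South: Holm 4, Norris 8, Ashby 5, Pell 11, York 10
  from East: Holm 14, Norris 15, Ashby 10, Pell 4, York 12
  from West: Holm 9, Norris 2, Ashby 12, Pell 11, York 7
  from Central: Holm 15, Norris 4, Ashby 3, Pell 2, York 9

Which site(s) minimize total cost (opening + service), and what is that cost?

Open South, West and Central; minimum total cost 26.

For any fixed open set, each delivery zone goes to its cheapest open site; total = fixed + service.
{South, West, Central}: Holm→South 4, Norris→West 2, Ashby→Central 3, Pell→Central 2, York→West 7. Service 18; fixed 8; total 26.
{West, Central}: Holm→West 9, Norris→West 2, Ashby→Central 3, Pell→Central 2, York→West 7. Service 23; fixed 4; total 27.
{South, Central}: Holm→South 4, Norris→Central 4, Ashby→Central 3, Pell→Central 2, York→Central 9. Service 22; fixed 6; total 28.
{North, South, East, West, Central}: service 18 + fixed 20 = 38
No other subset beats 26.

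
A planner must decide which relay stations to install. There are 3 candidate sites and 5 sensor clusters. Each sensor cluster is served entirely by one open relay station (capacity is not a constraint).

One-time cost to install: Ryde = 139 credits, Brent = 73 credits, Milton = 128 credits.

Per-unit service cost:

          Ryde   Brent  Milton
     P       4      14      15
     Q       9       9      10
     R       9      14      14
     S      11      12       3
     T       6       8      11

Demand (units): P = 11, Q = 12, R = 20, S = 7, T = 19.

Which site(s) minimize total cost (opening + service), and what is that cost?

Open Ryde only; minimum total cost 662.

For any fixed open set, each sensor cluster goes to its cheapest open site; total = fixed + service.
{Ryde}: P→Ryde 4·11=44, Q→Ryde 9·12=108, R→Ryde 9·20=180, S→Ryde 11·7=77, T→Ryde 6·19=114. Service 523; fixed 139; total 662.
{Ryde, Milton}: service 467 + fixed 267 = 734
{Ryde, Brent}: service 523 + fixed 212 = 735
{Ryde, Brent, Milton}: service 467 + fixed 340 = 807
No other subset beats 662.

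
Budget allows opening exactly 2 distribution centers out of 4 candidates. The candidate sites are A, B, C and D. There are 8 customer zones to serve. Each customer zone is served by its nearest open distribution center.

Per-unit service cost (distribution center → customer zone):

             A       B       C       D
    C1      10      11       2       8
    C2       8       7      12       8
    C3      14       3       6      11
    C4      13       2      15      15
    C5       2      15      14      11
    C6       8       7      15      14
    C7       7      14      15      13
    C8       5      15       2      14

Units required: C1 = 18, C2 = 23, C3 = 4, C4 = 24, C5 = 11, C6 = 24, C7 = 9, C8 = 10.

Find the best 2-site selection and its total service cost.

Choose A and B; total service cost 704.

With exactly 2 open, each customer zone uses its cheapest among the chosen.
{A, B}: C1→A 10·18=180, C2→B 7·23=161, C3→B 3·4=12, C4→B 2·24=48, C5→A 2·11=22, C6→B 7·24=168, C7→A 7·9=63, C8→A 5·10=50. Service cost 704.
{B, C}: service cost 725
{A, C}: service cost 853
Among all 6 size-2 choices, {A, B} is lowest.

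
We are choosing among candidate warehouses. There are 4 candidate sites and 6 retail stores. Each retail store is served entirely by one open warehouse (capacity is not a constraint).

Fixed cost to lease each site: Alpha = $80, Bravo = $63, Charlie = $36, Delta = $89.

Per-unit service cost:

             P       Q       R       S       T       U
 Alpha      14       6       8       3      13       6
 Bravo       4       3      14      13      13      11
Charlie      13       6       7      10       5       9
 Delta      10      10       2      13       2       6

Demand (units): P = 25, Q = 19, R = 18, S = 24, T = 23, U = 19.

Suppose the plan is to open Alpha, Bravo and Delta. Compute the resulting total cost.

Total cost: 657

Each retail store is assigned to its cheapest site among the open ones.
{Alpha, Bravo, Delta}: P→Bravo 4·25=100, Q→Bravo 3·19=57, R→Delta 2·18=36, S→Alpha 3·24=72, T→Delta 2·23=46, U→Alpha 6·19=114. Service 425; fixed 232; total 657.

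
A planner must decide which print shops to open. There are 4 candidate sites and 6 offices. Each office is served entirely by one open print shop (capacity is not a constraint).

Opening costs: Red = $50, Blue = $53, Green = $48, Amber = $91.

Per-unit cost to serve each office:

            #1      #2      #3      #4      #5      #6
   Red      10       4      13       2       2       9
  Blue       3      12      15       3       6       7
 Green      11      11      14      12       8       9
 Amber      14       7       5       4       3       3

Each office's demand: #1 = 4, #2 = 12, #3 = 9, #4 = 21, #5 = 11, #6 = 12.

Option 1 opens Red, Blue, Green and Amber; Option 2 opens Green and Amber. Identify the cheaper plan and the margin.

Option 1 is cheaper by 18.

Option 1: {Red, Blue, Green, Amber}: #1→Blue 3·4=12, #2→Red 4·12=48, #3→Amber 5·9=45, #4→Red 2·21=42, #5→Red 2·11=22, #6→Amber 3·12=36. Service 205; fixed 242; total 447.
Option 2: {Green, Amber}: #1→Green 11·4=44, #2→Amber 7·12=84, #3→Amber 5·9=45, #4→Amber 4·21=84, #5→Amber 3·11=33, #6→Amber 3·12=36. Service 326; fixed 139; total 465.
Difference: |447 − 465| = 18.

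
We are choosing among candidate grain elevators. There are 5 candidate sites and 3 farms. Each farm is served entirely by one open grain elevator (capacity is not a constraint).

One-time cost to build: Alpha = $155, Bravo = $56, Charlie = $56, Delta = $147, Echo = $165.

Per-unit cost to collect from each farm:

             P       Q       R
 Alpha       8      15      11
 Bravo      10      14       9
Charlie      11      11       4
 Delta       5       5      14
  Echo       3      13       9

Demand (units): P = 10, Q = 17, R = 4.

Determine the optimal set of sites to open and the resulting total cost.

For any fixed open set, each farm goes to its cheapest open site; total = fixed + service.
{Delta}: P→Delta 5·10=50, Q→Delta 5·17=85, R→Delta 14·4=56. Service 191; fixed 147; total 338.
{Charlie, Delta}: service 151 + fixed 203 = 354
{Charlie}: P→Charlie 11·10=110, Q→Charlie 11·17=187, R→Charlie 4·4=16. Service 313; fixed 56; total 369.
{Alpha, Bravo, Charlie, Delta, Echo}: P→Echo 3·10=30, Q→Delta 5·17=85, R→Charlie 4·4=16. Service 131; fixed 579; total 710.
No other subset beats 338.

Open Delta only; minimum total cost 338.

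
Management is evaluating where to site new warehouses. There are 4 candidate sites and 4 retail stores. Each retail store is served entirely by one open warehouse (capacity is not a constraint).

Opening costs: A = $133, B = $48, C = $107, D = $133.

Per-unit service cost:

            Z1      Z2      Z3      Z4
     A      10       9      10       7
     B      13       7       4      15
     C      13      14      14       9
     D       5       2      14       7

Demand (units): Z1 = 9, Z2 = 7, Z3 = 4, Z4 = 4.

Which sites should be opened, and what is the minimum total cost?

For any fixed open set, each retail store goes to its cheapest open site; total = fixed + service.
{D}: Z1→D 5·9=45, Z2→D 2·7=14, Z3→D 14·4=56, Z4→D 7·4=28. Service 143; fixed 133; total 276.
{B, D}: service 103 + fixed 181 = 284
{B}: Z1→B 13·9=117, Z2→B 7·7=49, Z3→B 4·4=16, Z4→B 15·4=60. Service 242; fixed 48; total 290.
{A, B, C, D}: service 103 + fixed 421 = 524
No other subset beats 276.

Open D only; minimum total cost 276.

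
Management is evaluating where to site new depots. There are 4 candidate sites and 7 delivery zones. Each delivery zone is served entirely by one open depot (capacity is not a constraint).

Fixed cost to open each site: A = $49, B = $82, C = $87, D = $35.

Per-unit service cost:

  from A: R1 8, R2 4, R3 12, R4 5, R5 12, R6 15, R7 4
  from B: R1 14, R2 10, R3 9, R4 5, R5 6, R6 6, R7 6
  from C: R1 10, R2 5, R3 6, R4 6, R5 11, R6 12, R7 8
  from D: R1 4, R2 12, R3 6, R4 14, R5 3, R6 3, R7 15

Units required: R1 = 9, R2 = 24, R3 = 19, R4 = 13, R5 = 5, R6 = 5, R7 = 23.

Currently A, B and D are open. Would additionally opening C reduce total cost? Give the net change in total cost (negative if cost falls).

Current service cost with {A, B, D}: 433.
Adding C: each delivery zone re-picks its cheapest; new service cost 433, saving 0.
Extra fixed cost: 87. Net change = 87 − 0 = 87.
(Totals: 599 → 686.)

No — net change +87 (cost rises by 87).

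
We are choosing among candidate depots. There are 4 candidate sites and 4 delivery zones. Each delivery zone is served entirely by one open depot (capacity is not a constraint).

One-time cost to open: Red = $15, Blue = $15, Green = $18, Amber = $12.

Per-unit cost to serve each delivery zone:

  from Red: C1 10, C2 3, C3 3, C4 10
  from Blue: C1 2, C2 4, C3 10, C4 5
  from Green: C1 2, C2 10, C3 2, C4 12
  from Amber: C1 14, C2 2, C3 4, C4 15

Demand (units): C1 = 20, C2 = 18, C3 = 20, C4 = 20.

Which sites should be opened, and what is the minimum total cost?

For any fixed open set, each delivery zone goes to its cheapest open site; total = fixed + service.
{Blue, Green, Amber}: C1→Blue 2·20=40, C2→Amber 2·18=36, C3→Green 2·20=40, C4→Blue 5·20=100. Service 216; fixed 45; total 261.
{Red, Blue, Green, Amber}: service 216 + fixed 60 = 276
{Red, Blue, Amber}: service 236 + fixed 42 = 278
{Amber}: C1→Amber 14·20=280, C2→Amber 2·18=36, C3→Amber 4·20=80, C4→Amber 15·20=300. Service 696; fixed 12; total 708.
(All 15 nonempty subsets were checked; Blue, Green and Amber is lowest.)

Open Blue, Green and Amber; minimum total cost 261.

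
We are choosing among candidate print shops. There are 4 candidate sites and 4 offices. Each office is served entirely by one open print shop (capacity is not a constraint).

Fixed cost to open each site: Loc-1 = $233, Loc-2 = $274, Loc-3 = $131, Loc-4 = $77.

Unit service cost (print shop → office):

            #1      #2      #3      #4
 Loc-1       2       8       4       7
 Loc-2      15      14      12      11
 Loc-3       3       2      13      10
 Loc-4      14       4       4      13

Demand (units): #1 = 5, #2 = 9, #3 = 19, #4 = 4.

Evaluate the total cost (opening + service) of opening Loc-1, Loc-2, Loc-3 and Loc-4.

Total cost: 847

Each office is assigned to its cheapest site among the open ones.
{Loc-1, Loc-2, Loc-3, Loc-4}: #1→Loc-1 2·5=10, #2→Loc-3 2·9=18, #3→Loc-1 4·19=76, #4→Loc-1 7·4=28. Service 132; fixed 715; total 847.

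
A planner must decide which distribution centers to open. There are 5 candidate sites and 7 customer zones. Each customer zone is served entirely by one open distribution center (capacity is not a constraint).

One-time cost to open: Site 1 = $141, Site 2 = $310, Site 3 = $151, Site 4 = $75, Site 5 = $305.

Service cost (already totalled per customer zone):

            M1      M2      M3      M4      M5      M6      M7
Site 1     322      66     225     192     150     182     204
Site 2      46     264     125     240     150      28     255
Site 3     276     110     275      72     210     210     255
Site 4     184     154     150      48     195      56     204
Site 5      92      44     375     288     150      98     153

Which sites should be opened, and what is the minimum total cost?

For any fixed open set, each customer zone goes to its cheapest open site; total = fixed + service.
{Site 4}: M1→Site 4 184, M2→Site 4 154, M3→Site 4 150, M4→Site 4 48, M5→Site 4 195, M6→Site 4 56, M7→Site 4 204. Service 991; fixed 75; total 1066.
{Site 4, Site 5}: service 693 + fixed 380 = 1073
{Site 1, Site 4}: service 858 + fixed 216 = 1074
{Site 1, Site 2, Site 3, Site 4, Site 5}: M1→Site 2 46, M2→Site 5 44, M3→Site 2 125, M4→Site 4 48, M5→Site 1 150, M6→Site 2 28, M7→Site 5 153. Service 594; fixed 982; total 1576.
No other subset beats 1066.

Open Site 4 only; minimum total cost 1066.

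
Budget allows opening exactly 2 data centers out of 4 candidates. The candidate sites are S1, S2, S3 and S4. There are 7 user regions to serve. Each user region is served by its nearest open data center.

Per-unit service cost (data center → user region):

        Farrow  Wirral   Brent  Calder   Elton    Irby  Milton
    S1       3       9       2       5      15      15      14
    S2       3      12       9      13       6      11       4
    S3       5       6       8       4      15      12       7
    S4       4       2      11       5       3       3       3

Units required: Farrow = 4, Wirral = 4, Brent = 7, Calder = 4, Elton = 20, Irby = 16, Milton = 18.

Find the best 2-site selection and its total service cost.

Choose S1 and S4; total service cost 216.

With exactly 2 open, each user region uses its cheapest among the chosen.
{S1, S4}: Farrow→S1 3·4=12, Wirral→S4 2·4=8, Brent→S1 2·7=14, Calder→S1 5·4=20, Elton→S4 3·20=60, Irby→S4 3·16=48, Milton→S4 3·18=54. Service cost 216.
{S3, S4}: service cost 258
{S2, S4}: service cost 265
Among all 6 size-2 choices, {S1, S4} is lowest.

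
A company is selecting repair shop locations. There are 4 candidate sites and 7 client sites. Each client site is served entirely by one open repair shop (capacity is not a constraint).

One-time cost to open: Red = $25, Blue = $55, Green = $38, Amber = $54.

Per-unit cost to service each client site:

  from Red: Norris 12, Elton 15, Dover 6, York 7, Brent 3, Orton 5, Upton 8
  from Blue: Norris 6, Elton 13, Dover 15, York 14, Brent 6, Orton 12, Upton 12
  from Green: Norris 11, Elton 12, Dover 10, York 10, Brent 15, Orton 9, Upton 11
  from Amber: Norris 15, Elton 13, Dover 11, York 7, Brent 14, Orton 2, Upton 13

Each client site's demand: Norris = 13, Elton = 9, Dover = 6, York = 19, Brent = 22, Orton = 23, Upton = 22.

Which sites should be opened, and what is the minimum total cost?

Open Red, Blue and Amber; minimum total cost 786.

For any fixed open set, each client site goes to its cheapest open site; total = fixed + service.
{Red, Blue, Amber}: Norris→Blue 6·13=78, Elton→Blue 13·9=117, Dover→Red 6·6=36, York→Red 7·19=133, Brent→Red 3·22=66, Orton→Amber 2·23=46, Upton→Red 8·22=176. Service 652; fixed 134; total 786.
{Red, Blue}: service 721 + fixed 80 = 801
{Red, Amber}: service 730 + fixed 79 = 809
{Red, Blue, Green, Amber}: service 643 + fixed 172 = 815
No other subset beats 786.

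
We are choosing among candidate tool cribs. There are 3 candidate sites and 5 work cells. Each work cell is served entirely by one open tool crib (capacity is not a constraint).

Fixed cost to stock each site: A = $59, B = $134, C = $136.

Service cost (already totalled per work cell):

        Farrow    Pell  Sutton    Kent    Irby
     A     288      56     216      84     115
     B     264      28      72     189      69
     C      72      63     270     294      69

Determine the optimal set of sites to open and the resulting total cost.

For any fixed open set, each work cell goes to its cheapest open site; total = fixed + service.
{A, B, C}: Farrow→C 72, Pell→B 28, Sutton→B 72, Kent→A 84, Irby→B 69. Service 325; fixed 329; total 654.
{A, C}: service 497 + fixed 195 = 692
{B, C}: Farrow→C 72, Pell→B 28, Sutton→B 72, Kent→B 189, Irby→B 69. Service 430; fixed 270; total 700.
{A}: service 759 + fixed 59 = 818
(All 7 nonempty subsets were checked; A, B and C is lowest.)

Open A, B and C; minimum total cost 654.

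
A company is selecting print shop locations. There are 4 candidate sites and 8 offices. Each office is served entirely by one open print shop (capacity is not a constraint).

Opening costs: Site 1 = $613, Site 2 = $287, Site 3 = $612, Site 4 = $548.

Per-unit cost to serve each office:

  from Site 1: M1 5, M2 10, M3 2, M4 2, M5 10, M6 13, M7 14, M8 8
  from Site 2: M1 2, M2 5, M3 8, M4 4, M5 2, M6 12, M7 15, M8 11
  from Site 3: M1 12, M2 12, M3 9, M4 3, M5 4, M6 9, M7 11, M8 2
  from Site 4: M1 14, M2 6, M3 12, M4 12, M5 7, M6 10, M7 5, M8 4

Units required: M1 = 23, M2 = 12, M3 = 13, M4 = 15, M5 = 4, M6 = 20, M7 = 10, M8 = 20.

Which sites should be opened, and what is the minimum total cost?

For any fixed open set, each office goes to its cheapest open site; total = fixed + service.
{Site 2}: M1→Site 2 2·23=46, M2→Site 2 5·12=60, M3→Site 2 8·13=104, M4→Site 2 4·15=60, M5→Site 2 2·4=8, M6→Site 2 12·20=240, M7→Site 2 15·10=150, M8→Site 2 11·20=220. Service 888; fixed 287; total 1175.
{Site 2, Site 4}: service 608 + fixed 835 = 1443
{Site 2, Site 3}: M1→Site 2 2·23=46, M2→Site 2 5·12=60, M3→Site 2 8·13=104, M4→Site 3 3·15=45, M5→Site 2 2·4=8, M6→Site 3 9·20=180, M7→Site 3 11·10=110, M8→Site 3 2·20=40. Service 593; fixed 899; total 1492.
{Site 1, Site 2, Site 3, Site 4}: service 440 + fixed 2060 = 2500
(All 15 nonempty subsets were checked; Site 2 only is lowest.)

Open Site 2 only; minimum total cost 1175.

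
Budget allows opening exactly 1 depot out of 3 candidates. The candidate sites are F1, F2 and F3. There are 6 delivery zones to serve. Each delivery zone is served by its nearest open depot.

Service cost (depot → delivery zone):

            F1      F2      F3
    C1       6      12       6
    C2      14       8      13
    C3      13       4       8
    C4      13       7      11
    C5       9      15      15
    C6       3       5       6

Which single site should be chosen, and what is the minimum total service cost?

Choose F2 only; total service cost 51.

With exactly 1 open, each delivery zone uses its cheapest among the chosen.
{F2}: C1→F2 12, C2→F2 8, C3→F2 4, C4→F2 7, C5→F2 15, C6→F2 5. Service cost 51.
{F1}: service cost 58
{F3}: service cost 59
Among all 3 size-1 choices, {F2} is lowest.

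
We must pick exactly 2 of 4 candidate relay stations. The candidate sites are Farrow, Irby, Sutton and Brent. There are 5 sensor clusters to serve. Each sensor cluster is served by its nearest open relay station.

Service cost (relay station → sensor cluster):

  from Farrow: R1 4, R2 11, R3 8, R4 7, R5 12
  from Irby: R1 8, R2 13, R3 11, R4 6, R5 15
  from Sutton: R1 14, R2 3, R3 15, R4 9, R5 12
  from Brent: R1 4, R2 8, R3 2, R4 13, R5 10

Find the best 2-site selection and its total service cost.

Choose Sutton and Brent; total service cost 28.

With exactly 2 open, each sensor cluster uses its cheapest among the chosen.
{Sutton, Brent}: R1→Brent 4, R2→Sutton 3, R3→Brent 2, R4→Sutton 9, R5→Brent 10. Service cost 28.
{Irby, Brent}: service cost 30
{Farrow, Brent}: service cost 31
Among all 6 size-2 choices, {Sutton, Brent} is lowest.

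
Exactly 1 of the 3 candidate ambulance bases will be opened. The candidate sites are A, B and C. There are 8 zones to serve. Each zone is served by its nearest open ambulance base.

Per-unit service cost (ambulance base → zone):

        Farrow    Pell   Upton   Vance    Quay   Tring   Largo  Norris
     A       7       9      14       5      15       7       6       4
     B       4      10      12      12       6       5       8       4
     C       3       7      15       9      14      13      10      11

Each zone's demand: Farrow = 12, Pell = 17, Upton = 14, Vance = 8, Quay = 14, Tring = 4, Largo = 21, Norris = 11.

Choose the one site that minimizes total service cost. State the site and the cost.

Choose B only; total service cost 798.

With exactly 1 open, each zone uses its cheapest among the chosen.
{B}: Farrow→B 4·12=48, Pell→B 10·17=170, Upton→B 12·14=168, Vance→B 12·8=96, Quay→B 6·14=84, Tring→B 5·4=20, Largo→B 8·21=168, Norris→B 4·11=44. Service cost 798.
{A}: service cost 881
{C}: service cost 1016
Among all 3 size-1 choices, {B} is lowest.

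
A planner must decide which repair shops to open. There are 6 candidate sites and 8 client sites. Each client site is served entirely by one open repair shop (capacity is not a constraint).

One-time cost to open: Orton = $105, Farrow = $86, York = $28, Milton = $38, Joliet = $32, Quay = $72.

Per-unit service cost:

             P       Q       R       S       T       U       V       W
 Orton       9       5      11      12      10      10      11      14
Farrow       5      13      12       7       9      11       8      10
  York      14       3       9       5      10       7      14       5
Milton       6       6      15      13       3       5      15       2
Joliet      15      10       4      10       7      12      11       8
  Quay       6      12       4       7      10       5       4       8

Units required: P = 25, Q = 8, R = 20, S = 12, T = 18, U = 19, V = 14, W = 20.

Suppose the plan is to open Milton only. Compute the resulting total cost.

Each client site is assigned to its cheapest site among the open ones.
{Milton}: P→Milton 6·25=150, Q→Milton 6·8=48, R→Milton 15·20=300, S→Milton 13·12=156, T→Milton 3·18=54, U→Milton 5·19=95, V→Milton 15·14=210, W→Milton 2·20=40. Service 1053; fixed 38; total 1091.

Total cost: 1091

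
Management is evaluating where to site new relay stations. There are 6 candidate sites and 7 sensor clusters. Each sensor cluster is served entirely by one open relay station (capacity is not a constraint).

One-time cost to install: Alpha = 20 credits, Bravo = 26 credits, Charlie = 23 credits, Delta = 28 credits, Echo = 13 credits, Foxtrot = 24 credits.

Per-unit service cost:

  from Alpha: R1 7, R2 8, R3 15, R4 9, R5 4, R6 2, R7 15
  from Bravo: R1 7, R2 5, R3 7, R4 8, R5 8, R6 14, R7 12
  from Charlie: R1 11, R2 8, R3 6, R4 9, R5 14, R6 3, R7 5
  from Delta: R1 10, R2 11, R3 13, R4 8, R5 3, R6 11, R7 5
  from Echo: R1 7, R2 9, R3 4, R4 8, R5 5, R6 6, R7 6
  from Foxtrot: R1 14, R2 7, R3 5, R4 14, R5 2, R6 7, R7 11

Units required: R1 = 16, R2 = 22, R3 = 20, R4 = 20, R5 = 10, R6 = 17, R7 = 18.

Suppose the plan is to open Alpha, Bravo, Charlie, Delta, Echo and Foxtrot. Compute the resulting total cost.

Each sensor cluster is assigned to its cheapest site among the open ones.
{Alpha, Bravo, Charlie, Delta, Echo, Foxtrot}: R1→Alpha 7·16=112, R2→Bravo 5·22=110, R3→Echo 4·20=80, R4→Bravo 8·20=160, R5→Foxtrot 2·10=20, R6→Alpha 2·17=34, R7→Charlie 5·18=90. Service 606; fixed 134; total 740.

Total cost: 740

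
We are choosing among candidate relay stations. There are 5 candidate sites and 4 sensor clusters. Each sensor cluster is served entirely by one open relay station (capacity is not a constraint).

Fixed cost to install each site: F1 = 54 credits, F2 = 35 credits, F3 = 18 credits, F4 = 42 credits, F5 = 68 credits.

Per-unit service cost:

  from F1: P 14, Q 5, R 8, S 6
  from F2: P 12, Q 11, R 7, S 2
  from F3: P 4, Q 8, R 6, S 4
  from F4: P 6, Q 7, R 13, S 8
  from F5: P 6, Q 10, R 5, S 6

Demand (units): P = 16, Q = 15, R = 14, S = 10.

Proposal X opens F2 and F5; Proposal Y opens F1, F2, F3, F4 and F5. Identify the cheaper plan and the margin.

Proposal X: {F2, F5}: P→F5 6·16=96, Q→F5 10·15=150, R→F5 5·14=70, S→F2 2·10=20. Service 336; fixed 103; total 439.
Proposal Y: {F1, F2, F3, F4, F5}: P→F3 4·16=64, Q→F1 5·15=75, R→F5 5·14=70, S→F2 2·10=20. Service 229; fixed 217; total 446.
Difference: |439 − 446| = 7.

Proposal X is cheaper by 7.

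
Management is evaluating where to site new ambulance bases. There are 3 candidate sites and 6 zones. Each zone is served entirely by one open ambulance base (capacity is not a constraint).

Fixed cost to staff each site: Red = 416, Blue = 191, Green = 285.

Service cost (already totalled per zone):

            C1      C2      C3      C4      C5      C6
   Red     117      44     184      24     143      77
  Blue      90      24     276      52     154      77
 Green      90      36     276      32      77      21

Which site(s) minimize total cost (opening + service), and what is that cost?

For any fixed open set, each zone goes to its cheapest open site; total = fixed + service.
{Green}: C1→Green 90, C2→Green 36, C3→Green 276, C4→Green 32, C5→Green 77, C6→Green 21. Service 532; fixed 285; total 817.
{Blue}: service 673 + fixed 191 = 864
{Blue, Green}: C1→Blue 90, C2→Blue 24, C3→Blue 276, C4→Green 32, C5→Green 77, C6→Green 21. Service 520; fixed 476; total 996.
{Red, Blue, Green}: service 420 + fixed 892 = 1312
No other subset beats 817.

Open Green only; minimum total cost 817.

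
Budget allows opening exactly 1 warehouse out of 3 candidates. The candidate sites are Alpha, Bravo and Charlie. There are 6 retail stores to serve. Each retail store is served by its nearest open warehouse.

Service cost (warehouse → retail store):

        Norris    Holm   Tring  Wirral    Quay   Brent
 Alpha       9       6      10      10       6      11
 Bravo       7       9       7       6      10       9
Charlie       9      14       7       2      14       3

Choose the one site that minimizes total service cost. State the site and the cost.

Choose Bravo only; total service cost 48.

With exactly 1 open, each retail store uses its cheapest among the chosen.
{Bravo}: Norris→Bravo 7, Holm→Bravo 9, Tring→Bravo 7, Wirral→Bravo 6, Quay→Bravo 10, Brent→Bravo 9. Service cost 48.
{Charlie}: service cost 49
{Alpha}: service cost 52
Among all 3 size-1 choices, {Bravo} is lowest.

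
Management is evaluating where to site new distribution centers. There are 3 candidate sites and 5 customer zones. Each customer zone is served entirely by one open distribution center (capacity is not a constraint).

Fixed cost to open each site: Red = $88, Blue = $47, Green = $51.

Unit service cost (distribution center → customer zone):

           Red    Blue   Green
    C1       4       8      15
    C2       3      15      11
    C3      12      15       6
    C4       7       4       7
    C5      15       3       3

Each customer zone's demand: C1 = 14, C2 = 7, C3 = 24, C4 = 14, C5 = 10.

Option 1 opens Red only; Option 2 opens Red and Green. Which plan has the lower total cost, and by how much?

Option 1: {Red}: C1→Red 4·14=56, C2→Red 3·7=21, C3→Red 12·24=288, C4→Red 7·14=98, C5→Red 15·10=150. Service 613; fixed 88; total 701.
Option 2: {Red, Green}: C1→Red 4·14=56, C2→Red 3·7=21, C3→Green 6·24=144, C4→Red 7·14=98, C5→Green 3·10=30. Service 349; fixed 139; total 488.
Difference: |701 − 488| = 213.

Option 2 is cheaper by 213.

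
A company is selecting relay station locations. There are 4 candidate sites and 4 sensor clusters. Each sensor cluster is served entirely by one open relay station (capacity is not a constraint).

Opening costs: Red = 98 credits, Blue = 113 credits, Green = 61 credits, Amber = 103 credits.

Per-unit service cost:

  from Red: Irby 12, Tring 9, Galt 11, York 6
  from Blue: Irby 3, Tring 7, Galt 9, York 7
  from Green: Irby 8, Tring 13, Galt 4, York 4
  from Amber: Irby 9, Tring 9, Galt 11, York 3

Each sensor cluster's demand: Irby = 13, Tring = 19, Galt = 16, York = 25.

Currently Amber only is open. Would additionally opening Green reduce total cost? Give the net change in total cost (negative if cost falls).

Current service cost with {Amber}: 539.
Adding Green: each sensor cluster re-picks its cheapest; new service cost 414, saving 125.
Extra fixed cost: 61. Net change = 61 − 125 = -64.
(Totals: 642 → 578.)

Yes — net change −64 (cost falls by 64).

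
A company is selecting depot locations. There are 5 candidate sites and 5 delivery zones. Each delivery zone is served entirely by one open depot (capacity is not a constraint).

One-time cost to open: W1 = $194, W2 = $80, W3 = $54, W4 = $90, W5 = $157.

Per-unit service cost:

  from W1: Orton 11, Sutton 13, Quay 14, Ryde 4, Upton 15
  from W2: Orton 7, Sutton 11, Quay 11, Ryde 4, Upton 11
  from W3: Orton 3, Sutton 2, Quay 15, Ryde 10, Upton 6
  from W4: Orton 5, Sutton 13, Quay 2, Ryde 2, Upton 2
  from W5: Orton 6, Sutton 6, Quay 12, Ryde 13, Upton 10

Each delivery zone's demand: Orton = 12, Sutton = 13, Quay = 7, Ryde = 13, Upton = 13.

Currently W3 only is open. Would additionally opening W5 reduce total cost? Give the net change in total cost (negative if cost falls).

No — net change +136 (cost rises by 136).

Current service cost with {W3}: 375.
Adding W5: each delivery zone re-picks its cheapest; new service cost 354, saving 21.
Extra fixed cost: 157. Net change = 157 − 21 = 136.
(Totals: 429 → 565.)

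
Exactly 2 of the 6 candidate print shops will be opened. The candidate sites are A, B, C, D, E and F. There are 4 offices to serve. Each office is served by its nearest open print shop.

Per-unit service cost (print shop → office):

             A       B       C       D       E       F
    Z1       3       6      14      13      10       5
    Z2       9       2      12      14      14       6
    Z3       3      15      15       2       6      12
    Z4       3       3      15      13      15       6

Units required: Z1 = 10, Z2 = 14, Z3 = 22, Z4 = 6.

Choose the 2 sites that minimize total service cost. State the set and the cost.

With exactly 2 open, each office uses its cheapest among the chosen.
{A, B}: Z1→A 3·10=30, Z2→B 2·14=28, Z3→A 3·22=66, Z4→A 3·6=18. Service cost 142.
{B, D}: service cost 150
{A, F}: service cost 198
Among all 15 size-2 choices, {A, B} is lowest.

Choose A and B; total service cost 142.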